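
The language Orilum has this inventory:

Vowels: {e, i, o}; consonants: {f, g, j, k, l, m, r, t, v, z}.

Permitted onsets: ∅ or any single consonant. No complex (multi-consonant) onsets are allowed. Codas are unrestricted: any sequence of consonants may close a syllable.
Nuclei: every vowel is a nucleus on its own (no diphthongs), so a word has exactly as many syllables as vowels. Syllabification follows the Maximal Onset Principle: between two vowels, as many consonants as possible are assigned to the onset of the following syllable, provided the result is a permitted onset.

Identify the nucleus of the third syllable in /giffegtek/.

Nuclei (vowels): i, e, e → 3 syllables.
The third nucleus (vowel 3 from the left) is /e/.

e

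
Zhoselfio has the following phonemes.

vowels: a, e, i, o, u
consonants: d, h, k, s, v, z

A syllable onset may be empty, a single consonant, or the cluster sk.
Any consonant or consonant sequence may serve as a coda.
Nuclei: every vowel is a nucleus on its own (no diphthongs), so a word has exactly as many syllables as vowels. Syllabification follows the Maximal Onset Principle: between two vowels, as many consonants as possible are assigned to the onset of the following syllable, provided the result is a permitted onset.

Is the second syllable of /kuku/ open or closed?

Nuclei (vowels): u, u → 2 syllables.
σ1/σ2 boundary: just /k/ — single C goes to the following onset.
Putting it together: ku.ku.
Syllable 2 is /ku/; it ends in its nucleus with no coda, so it is open.

open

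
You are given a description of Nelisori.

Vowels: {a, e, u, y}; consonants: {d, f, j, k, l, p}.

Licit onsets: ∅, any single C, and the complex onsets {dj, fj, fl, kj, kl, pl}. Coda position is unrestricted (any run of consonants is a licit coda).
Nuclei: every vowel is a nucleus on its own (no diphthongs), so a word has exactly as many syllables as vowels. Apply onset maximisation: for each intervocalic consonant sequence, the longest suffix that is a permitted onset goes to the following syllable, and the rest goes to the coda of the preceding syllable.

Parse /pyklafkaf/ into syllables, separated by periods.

Nuclei (vowels): y, a, a → 3 syllables.
σ1/σ2 boundary: cluster /kl/ — /kl/ is itself a permitted onset, so the whole cluster goes right; preceding coda = ∅.
σ2/σ3 boundary: /fk/ — longest licit onset from the right is /k/, leaving /f/ as coda.

py.klaf.kaf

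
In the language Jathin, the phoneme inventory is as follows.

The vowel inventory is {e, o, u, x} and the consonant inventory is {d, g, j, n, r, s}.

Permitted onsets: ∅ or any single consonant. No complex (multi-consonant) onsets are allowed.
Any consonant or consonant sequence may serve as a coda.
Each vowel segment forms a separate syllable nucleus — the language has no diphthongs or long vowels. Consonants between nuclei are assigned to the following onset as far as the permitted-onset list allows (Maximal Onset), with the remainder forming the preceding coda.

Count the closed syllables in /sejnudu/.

1

The vowels are e, u, u — 3 nuclei, so 3 syllables.
σ1/σ2 boundary: /jn/; trying suffixes from longest down, /n/ is the first permitted one, so coda /j/ | onset /n/.
σ2/σ3 boundary: /d/ is a single consonant, so it becomes the next onset.
Result: sej.nu.du.
Classifying each syllable: /sej/ (closed), /nu/ (open), /du/ (open).
Closed syllables: 1.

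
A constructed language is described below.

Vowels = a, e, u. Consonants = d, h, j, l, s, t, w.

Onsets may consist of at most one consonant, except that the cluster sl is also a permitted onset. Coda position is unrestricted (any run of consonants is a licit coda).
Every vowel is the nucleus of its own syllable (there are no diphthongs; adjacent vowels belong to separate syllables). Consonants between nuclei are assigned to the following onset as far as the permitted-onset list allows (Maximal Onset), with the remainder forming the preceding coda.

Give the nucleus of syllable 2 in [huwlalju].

a

Vowels present: u, a, u; each is a nucleus, giving 3 syllables.
The second nucleus (vowel 2 from the left) is /a/.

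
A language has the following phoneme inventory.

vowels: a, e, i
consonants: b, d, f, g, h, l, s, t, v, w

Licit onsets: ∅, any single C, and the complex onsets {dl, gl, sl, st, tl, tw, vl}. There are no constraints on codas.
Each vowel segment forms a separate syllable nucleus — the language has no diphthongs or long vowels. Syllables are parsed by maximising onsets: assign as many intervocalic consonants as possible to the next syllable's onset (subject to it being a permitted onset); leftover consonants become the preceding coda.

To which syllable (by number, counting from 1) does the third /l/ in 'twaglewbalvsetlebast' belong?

5

Nuclei (vowels): a, e, a, e, e, a → 6 syllables.
/a…e/ gap (V1→V2): cluster /gl/ — /gl/ is itself a permitted onset, so the whole cluster goes right; preceding coda = ∅.
/e…a/ gap (V2→V3): /wb/ splits as /w/ + /b/ (/b/ is the longest suffix that is a licit onset).
/a…e/ gap (V3→V4): cluster /lvs/ — the longest permitted-onset suffix is /s/; onset = /s/, preceding coda = /lv/.
/e…e/ gap (V4→V5): /tl/ — entire cluster is a permitted onset → onset /tl/, coda ∅.
/e…a/ gap (V5→V6): /b/ is a single consonant, so it becomes the next onset.
Putting it together: twa.glew.balv.se.tle.bast.
The third /l/ is in the onset of syllable 5 (/tle/).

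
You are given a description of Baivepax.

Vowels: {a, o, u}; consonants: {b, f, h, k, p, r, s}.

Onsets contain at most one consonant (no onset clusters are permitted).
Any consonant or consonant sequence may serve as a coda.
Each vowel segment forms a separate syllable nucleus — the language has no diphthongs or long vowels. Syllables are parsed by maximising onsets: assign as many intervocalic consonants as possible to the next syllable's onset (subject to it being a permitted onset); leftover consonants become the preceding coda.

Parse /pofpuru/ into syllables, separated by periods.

pof.pu.ru

Nuclei (vowels): o, u, u → 3 syllables.
/o…u/ gap (V1→V2): /fp/ — longest licit onset from the right is /p/, leaving /f/ as coda.
/u…u/ gap (V2→V3): just /r/ — single C goes to the following onset.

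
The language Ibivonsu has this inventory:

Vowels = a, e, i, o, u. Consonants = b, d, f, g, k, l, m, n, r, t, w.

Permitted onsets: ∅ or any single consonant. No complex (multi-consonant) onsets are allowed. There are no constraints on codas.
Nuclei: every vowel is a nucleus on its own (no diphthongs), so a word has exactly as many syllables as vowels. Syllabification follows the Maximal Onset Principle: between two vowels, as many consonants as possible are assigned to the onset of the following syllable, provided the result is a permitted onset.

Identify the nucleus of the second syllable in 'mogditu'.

The vowels are o, i, u — 3 nuclei, so 3 syllables.
The second nucleus (vowel 2 from the left) is /i/.

i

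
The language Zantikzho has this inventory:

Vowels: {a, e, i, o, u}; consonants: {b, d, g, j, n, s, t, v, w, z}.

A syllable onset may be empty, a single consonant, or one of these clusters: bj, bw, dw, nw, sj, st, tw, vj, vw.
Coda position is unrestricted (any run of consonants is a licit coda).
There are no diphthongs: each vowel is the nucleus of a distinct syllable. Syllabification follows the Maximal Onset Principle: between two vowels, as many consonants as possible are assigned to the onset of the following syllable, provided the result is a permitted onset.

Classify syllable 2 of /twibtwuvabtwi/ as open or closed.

open

Vowels present: i, u, a, i; each is a nucleus, giving 4 syllables.
V1 /i/ – V2 /u/: /btw/ splits as /b/ + /tw/ (/tw/ is the longest suffix that is a licit onset).
V2 /u/ – V3 /a/: just /v/ — single C goes to the following onset.
V3 /a/ – V4 /i/: cluster /btw/ — the longest permitted-onset suffix is /tw/; onset = /tw/, preceding coda = /b/.
So the parse is twib.twu.vab.twi.
Syllable 2 is /twu/; it ends in its nucleus with no coda, so it is open.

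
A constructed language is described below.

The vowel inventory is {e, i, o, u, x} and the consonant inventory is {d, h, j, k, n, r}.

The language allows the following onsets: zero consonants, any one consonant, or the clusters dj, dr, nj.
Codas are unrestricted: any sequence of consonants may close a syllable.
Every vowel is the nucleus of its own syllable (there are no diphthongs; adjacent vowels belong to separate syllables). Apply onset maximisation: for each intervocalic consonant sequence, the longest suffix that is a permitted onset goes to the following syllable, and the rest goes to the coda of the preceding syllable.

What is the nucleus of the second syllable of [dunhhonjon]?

The vowels are u, o, o — 3 nuclei, so 3 syllables.
The second nucleus (vowel 2 from the left) is /o/.

o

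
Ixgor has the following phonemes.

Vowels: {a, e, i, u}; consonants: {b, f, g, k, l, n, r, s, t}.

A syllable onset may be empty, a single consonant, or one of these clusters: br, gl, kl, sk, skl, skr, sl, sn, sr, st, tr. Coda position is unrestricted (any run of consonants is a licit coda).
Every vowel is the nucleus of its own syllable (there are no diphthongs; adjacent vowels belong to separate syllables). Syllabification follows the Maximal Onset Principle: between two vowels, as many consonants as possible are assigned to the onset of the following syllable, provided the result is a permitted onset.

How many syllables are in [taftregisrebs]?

Vowels present: a, e, i, e; each is a nucleus, giving 4 syllables.

4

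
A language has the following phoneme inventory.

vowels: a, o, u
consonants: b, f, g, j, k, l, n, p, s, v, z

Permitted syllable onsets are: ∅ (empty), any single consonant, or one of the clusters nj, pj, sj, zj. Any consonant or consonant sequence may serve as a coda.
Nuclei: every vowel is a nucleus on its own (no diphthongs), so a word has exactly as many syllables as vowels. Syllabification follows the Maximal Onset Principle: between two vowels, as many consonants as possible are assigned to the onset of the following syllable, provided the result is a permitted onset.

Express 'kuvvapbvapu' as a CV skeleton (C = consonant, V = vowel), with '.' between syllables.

CVC.CVCC.CV.CV

Vowels present: u, a, a, u; each is a nucleus, giving 4 syllables.
σ1/σ2 boundary: cluster /vv/ — the longest permitted-onset suffix is /v/; onset = /v/, preceding coda = /v/.
σ2/σ3 boundary: /pbv/; trying suffixes from longest down, /v/ is the first permitted one, so coda /pb/ | onset /v/.
σ3/σ4 boundary: /p/ → onset of the next syllable (single consonants are always licit onsets).
So the parse is kuv.vapb.va.pu.
Mapping each syllable to C/V: /kuv/ → CVC, /vapb/ → CVCC, /va/ → CV, /pu/ → CV.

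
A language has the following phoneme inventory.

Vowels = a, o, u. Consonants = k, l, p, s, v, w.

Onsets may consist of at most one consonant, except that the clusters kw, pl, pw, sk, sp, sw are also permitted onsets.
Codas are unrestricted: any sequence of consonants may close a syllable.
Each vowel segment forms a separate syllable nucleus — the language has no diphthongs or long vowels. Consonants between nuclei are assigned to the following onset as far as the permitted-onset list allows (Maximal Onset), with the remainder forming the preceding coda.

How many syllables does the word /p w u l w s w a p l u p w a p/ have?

Vowels present: u, a, u, a; each is a nucleus, giving 4 syllables.

4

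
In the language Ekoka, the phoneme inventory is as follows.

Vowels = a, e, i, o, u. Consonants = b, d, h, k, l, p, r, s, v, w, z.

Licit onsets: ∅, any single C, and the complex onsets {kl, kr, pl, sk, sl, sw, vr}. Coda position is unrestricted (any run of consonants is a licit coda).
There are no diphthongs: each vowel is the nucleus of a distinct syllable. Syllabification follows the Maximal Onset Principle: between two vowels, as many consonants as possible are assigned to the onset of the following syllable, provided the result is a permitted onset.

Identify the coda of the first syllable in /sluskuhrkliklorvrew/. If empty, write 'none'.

none

The vowels are u, u, i, o, e — 5 nuclei, so 5 syllables.
V1 /u/ – V2 /u/: /sk/ — entire cluster is a permitted onset → onset /sk/, coda ∅.
V2 /u/ – V3 /i/: /hrkl/ — longest licit onset from the right is /kl/, leaving /hr/ as coda.
V3 /i/ – V4 /o/: /kl/ — entire cluster is a permitted onset → onset /kl/, coda ∅.
V4 /o/ – V5 /e/: /rvr/; trying suffixes from longest down, /vr/ is the first permitted one, so coda /r/ | onset /vr/.
So the parse is slu.skuhr.kli.klor.vrew.
Syllable 1 is /slu/: onset /sl/, nucleus /u/, coda ∅.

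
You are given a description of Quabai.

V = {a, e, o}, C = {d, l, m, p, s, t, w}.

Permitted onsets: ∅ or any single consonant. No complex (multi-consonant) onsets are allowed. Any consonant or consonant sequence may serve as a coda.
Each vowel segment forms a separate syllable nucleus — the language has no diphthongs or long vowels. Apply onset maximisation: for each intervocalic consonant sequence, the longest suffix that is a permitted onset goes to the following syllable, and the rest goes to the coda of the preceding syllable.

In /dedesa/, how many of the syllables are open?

3

Vowels present: e, e, a; each is a nucleus, giving 3 syllables.
σ1/σ2 boundary: just /d/ — single C goes to the following onset.
σ2/σ3 boundary: just /s/ — single C goes to the following onset.
Result: de.de.sa.
Classifying each syllable: /de/ (open), /de/ (open), /sa/ (open).
Open syllables: 3.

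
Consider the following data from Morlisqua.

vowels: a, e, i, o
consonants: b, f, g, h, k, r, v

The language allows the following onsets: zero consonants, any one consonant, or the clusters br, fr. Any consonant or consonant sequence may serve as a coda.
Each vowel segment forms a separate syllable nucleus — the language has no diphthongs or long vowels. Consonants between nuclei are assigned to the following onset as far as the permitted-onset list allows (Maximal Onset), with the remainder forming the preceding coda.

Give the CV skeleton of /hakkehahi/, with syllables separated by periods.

CVC.CV.CV.CV

Nuclei (vowels): a, e, a, i → 4 syllables.
σ1/σ2 boundary: /kk/ splits as /k/ + /k/ (/k/ is the longest suffix that is a licit onset).
σ2/σ3 boundary: /h/ → onset of the next syllable (single consonants are always licit onsets).
σ3/σ4 boundary: just /h/ — single C goes to the following onset.
So the parse is hak.ke.ha.hi.
Mapping each syllable to C/V: /hak/ → CVC, /ke/ → CV, /ha/ → CV, /hi/ → CV.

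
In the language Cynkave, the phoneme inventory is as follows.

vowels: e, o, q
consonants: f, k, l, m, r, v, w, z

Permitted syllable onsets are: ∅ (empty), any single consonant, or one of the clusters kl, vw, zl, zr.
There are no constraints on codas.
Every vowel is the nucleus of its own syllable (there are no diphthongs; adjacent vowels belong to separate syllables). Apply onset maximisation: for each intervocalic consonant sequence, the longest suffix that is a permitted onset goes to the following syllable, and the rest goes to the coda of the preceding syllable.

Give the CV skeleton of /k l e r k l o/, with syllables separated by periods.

CCVC.CCV

Nuclei (vowels): e, o → 2 syllables.
V1 /e/ – V2 /o/: /rkl/; trying suffixes from longest down, /kl/ is the first permitted one, so coda /r/ | onset /kl/.
Result: kler.klo.
Mapping each syllable to C/V: /kler/ → CCVC, /klo/ → CCV.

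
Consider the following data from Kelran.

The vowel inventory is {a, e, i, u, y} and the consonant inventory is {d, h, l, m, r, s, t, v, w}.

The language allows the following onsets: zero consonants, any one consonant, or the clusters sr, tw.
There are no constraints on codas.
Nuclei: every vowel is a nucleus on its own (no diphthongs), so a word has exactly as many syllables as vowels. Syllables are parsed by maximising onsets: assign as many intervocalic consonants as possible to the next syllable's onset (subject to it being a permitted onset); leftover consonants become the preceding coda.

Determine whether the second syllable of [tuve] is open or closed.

The vowels are u, e — 2 nuclei, so 2 syllables.
/u…e/ gap (V1→V2): /v/ → onset of the next syllable (single consonants are always licit onsets).
Syllabification: tu.ve.
Syllable 2 is /ve/; it ends in its nucleus with no coda, so it is open.

open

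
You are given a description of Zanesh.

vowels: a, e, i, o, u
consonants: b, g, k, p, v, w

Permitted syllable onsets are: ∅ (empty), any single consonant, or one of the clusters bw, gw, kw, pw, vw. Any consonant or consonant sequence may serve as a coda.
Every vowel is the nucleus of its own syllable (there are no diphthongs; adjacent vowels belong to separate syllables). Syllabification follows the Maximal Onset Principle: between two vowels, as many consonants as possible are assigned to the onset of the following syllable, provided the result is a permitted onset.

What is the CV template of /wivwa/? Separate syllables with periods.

CV.CCV

Nuclei (vowels): i, a → 2 syllables.
σ1/σ2 boundary: cluster /vw/ — /vw/ is itself a permitted onset, so the whole cluster goes right; preceding coda = ∅.
Putting it together: wi.vwa.
Mapping each syllable to C/V: /wi/ → CV, /vwa/ → CCV.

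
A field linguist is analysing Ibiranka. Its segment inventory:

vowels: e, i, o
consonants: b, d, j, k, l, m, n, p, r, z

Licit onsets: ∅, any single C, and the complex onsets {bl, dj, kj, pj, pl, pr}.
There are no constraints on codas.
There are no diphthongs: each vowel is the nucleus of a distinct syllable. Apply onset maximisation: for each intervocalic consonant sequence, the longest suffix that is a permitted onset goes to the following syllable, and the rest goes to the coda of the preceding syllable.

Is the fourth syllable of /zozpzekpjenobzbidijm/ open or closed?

closed

Nuclei (vowels): o, e, e, o, i, i → 6 syllables.
/o…e/ gap (V1→V2): /zpz/ — longest licit onset from the right is /z/, leaving /zp/ as coda.
/e…e/ gap (V2→V3): /kpj/ — longest licit onset from the right is /pj/, leaving /k/ as coda.
/e…o/ gap (V3→V4): just /n/ — single C goes to the following onset.
/o…i/ gap (V4→V5): /bzb/ splits as /bz/ + /b/ (/b/ is the longest suffix that is a licit onset).
/i…i/ gap (V5→V6): /d/ → onset of the next syllable (single consonants are always licit onsets).
Putting it together: zozp.zek.pje.nobz.bi.dijm.
Syllable 4 is /nobz/ with coda /bz/, so it is closed.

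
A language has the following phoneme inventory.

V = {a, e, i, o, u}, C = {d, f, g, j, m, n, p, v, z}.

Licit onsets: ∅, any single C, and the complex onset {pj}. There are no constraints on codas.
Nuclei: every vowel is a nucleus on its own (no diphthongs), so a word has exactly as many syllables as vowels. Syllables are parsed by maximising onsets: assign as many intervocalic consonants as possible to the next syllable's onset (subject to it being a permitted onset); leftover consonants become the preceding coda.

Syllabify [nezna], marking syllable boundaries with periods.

nez.na

Nuclei (vowels): e, a → 2 syllables.
/e…a/ gap (V1→V2): /zn/ — longest licit onset from the right is /n/, leaving /z/ as coda.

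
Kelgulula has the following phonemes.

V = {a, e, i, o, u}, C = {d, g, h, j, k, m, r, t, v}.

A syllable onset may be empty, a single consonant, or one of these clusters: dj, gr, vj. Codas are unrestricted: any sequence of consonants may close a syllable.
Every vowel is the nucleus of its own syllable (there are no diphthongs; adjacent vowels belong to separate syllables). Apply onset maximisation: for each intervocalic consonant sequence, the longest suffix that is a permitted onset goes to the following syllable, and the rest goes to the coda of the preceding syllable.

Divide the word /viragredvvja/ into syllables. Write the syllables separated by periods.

vi.ra.gredv.vja

The vowels are i, a, e, a — 4 nuclei, so 4 syllables.
σ1/σ2 boundary: /r/ → onset of the next syllable (single consonants are always licit onsets).
σ2/σ3 boundary: /gr/ is a licit onset in full, so it all attaches to the next syllable.
σ3/σ4 boundary: /dvvj/; trying suffixes from longest down, /vj/ is the first permitted one, so coda /dv/ | onset /vj/.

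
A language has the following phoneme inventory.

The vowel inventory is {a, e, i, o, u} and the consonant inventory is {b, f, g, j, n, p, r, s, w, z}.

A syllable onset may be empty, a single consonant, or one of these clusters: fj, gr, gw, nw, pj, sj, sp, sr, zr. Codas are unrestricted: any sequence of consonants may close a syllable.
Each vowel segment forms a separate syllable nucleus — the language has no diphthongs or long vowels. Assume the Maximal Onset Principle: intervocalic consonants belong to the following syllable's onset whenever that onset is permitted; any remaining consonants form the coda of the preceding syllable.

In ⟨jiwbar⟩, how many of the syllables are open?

0

The vowels are i, a — 2 nuclei, so 2 syllables.
σ1/σ2 boundary: /wb/; trying suffixes from longest down, /b/ is the first permitted one, so coda /w/ | onset /b/.
Syllabification: jiw.bar.
Classifying each syllable: /jiw/ (closed), /bar/ (closed).
Open syllables: 0.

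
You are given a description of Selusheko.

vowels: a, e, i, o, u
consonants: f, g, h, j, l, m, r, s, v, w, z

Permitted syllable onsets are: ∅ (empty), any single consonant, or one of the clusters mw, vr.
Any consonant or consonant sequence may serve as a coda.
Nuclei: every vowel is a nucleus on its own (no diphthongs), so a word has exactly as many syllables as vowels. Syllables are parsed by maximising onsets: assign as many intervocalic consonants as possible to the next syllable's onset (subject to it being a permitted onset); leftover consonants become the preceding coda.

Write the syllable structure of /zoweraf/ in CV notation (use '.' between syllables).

CV.CV.CVC

Nuclei (vowels): o, e, a → 3 syllables.
V1 /o/ – V2 /e/: /w/ is a single consonant, so it becomes the next onset.
V2 /e/ – V3 /a/: /r/ is a single consonant, so it becomes the next onset.
So the parse is zo.we.raf.
Mapping each syllable to C/V: /zo/ → CV, /we/ → CV, /raf/ → CVC.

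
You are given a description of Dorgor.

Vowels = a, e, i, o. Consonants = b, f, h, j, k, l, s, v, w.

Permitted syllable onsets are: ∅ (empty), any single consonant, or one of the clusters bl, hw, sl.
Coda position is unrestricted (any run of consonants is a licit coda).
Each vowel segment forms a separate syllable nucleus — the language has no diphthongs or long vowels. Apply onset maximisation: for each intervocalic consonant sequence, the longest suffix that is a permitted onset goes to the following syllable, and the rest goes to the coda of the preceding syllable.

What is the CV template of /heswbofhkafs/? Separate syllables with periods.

Vowels present: e, o, a; each is a nucleus, giving 3 syllables.
V1 /e/ – V2 /o/: cluster /swb/ — the longest permitted-onset suffix is /b/; onset = /b/, preceding coda = /sw/.
V2 /o/ – V3 /a/: /fhk/; trying suffixes from longest down, /k/ is the first permitted one, so coda /fh/ | onset /k/.
Result: hesw.bofh.kafs.
Mapping each syllable to C/V: /hesw/ → CVCC, /bofh/ → CVCC, /kafs/ → CVCC.

CVCC.CVCC.CVCC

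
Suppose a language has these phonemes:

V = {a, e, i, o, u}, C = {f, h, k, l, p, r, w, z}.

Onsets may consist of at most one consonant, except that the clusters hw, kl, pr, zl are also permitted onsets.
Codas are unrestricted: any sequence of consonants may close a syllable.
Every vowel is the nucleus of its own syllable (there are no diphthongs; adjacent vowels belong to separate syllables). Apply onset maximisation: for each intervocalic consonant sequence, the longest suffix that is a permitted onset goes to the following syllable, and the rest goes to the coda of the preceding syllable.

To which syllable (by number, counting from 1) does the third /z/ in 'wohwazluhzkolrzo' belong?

5

Vowels present: o, a, u, o, o; each is a nucleus, giving 5 syllables.
V1 /o/ – V2 /a/: /hw/ is a licit onset in full, so it all attaches to the next syllable.
V2 /a/ – V3 /u/: /zl/ is a licit onset in full, so it all attaches to the next syllable.
V3 /u/ – V4 /o/: cluster /hzk/ — the longest permitted-onset suffix is /k/; onset = /k/, preceding coda = /hz/.
V4 /o/ – V5 /o/: /lrz/ splits as /lr/ + /z/ (/z/ is the longest suffix that is a licit onset).
Putting it together: wo.hwa.zluhz.kolr.zo.
The third /z/ is in the onset of syllable 5 (/zo/).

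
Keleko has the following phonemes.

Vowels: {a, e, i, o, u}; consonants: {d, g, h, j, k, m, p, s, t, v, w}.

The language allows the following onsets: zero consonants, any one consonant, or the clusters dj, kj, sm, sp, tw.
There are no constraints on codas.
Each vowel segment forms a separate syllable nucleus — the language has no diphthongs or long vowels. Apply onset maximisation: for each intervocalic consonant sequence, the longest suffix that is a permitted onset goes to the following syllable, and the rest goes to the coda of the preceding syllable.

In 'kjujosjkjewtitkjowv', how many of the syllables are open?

1

Vowels present: u, o, e, i, o; each is a nucleus, giving 5 syllables.
V1 /u/ – V2 /o/: /j/ is a single consonant, so it becomes the next onset.
V2 /o/ – V3 /e/: /sjkj/; trying suffixes from longest down, /kj/ is the first permitted one, so coda /sj/ | onset /kj/.
V3 /e/ – V4 /i/: /wt/ — longest licit onset from the right is /t/, leaving /w/ as coda.
V4 /i/ – V5 /o/: /tkj/; trying suffixes from longest down, /kj/ is the first permitted one, so coda /t/ | onset /kj/.
Putting it together: kju.josj.kjew.tit.kjowv.
Classifying each syllable: /kju/ (open), /josj/ (closed), /kjew/ (closed), /tit/ (closed), /kjowv/ (closed).
Open syllables: 1.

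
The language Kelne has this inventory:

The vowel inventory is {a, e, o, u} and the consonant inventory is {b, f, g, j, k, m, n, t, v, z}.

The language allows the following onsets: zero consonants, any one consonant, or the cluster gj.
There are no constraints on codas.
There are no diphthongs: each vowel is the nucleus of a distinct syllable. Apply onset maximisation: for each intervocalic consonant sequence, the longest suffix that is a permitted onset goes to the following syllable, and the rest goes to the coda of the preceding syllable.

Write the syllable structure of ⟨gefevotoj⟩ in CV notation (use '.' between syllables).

CV.CV.CV.CVC

The vowels are e, e, o, o — 4 nuclei, so 4 syllables.
/e…e/ gap (V1→V2): /f/ → onset of the next syllable (single consonants are always licit onsets).
/e…o/ gap (V2→V3): /v/ → onset of the next syllable (single consonants are always licit onsets).
/o…o/ gap (V3→V4): just /t/ — single C goes to the following onset.
Putting it together: ge.fe.vo.toj.
Mapping each syllable to C/V: /ge/ → CV, /fe/ → CV, /vo/ → CV, /toj/ → CVC.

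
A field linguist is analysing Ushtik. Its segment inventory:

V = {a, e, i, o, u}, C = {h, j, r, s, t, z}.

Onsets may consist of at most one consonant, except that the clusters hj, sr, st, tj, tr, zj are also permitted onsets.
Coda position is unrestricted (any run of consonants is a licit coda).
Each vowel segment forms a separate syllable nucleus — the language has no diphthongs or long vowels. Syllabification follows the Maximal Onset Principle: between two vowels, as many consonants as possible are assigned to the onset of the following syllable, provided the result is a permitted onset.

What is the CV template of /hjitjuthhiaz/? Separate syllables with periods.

Vowels present: i, u, i, a; each is a nucleus, giving 4 syllables.
V1 /i/ – V2 /u/: cluster /tj/ — /tj/ is itself a permitted onset, so the whole cluster goes right; preceding coda = ∅.
V2 /u/ – V3 /i/: cluster /thh/ — the longest permitted-onset suffix is /h/; onset = /h/, preceding coda = /th/.
V3 /i/ – V4 /a/: hiatus — the boundary sits between the two vowels.
Syllabification: hji.tjuth.hi.az.
Mapping each syllable to C/V: /hji/ → CCV, /tjuth/ → CCVCC, /hi/ → CV, /az/ → VC.

CCV.CCVCC.CV.VC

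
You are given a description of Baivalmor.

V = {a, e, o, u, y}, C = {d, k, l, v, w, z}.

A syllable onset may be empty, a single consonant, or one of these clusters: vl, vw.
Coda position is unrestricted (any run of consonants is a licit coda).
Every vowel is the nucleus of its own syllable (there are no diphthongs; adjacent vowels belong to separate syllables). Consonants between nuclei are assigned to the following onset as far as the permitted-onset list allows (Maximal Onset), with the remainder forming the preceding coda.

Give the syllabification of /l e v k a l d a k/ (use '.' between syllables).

Vowels present: e, a, a; each is a nucleus, giving 3 syllables.
/e…a/ gap (V1→V2): /vk/ splits as /v/ + /k/ (/k/ is the longest suffix that is a licit onset).
/a…a/ gap (V2→V3): /ld/; trying suffixes from longest down, /d/ is the first permitted one, so coda /l/ | onset /d/.

lev.kal.dak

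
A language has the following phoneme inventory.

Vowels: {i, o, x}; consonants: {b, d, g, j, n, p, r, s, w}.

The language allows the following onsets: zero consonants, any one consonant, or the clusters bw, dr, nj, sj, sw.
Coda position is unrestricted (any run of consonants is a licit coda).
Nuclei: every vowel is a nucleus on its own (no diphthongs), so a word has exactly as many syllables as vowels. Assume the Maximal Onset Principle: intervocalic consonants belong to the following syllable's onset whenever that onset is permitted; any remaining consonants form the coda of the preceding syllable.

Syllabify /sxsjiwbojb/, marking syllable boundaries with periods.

sx.sjiw.bojb

Vowels present: x, i, o; each is a nucleus, giving 3 syllables.
Between /x/ (V1) and /i/ (V2): cluster /sj/ — /sj/ is itself a permitted onset, so the whole cluster goes right; preceding coda = ∅.
Between /i/ (V2) and /o/ (V3): /wb/ splits as /w/ + /b/ (/b/ is the longest suffix that is a licit onset).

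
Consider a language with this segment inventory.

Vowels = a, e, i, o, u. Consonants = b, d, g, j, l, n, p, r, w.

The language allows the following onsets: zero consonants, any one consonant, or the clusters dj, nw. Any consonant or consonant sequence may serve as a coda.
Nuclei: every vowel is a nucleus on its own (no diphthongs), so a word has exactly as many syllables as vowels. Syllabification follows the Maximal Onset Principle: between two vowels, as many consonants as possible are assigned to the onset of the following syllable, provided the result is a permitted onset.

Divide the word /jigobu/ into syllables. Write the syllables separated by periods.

ji.go.bu

Nuclei (vowels): i, o, u → 3 syllables.
σ1/σ2 boundary: /g/ → onset of the next syllable (single consonants are always licit onsets).
σ2/σ3 boundary: /b/ is a single consonant, so it becomes the next onset.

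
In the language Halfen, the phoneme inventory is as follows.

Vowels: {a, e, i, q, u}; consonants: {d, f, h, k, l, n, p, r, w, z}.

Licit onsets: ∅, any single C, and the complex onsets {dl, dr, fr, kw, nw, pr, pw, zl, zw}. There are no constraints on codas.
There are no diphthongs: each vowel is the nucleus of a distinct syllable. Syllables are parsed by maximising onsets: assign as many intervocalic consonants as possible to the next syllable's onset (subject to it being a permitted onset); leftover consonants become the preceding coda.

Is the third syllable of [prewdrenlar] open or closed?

closed

The vowels are e, e, a — 3 nuclei, so 3 syllables.
/e…e/ gap (V1→V2): /wdr/ splits as /w/ + /dr/ (/dr/ is the longest suffix that is a licit onset).
/e…a/ gap (V2→V3): /nl/ — longest licit onset from the right is /l/, leaving /n/ as coda.
Result: prew.dren.lar.
Syllable 3 is /lar/ with coda /r/, so it is closed.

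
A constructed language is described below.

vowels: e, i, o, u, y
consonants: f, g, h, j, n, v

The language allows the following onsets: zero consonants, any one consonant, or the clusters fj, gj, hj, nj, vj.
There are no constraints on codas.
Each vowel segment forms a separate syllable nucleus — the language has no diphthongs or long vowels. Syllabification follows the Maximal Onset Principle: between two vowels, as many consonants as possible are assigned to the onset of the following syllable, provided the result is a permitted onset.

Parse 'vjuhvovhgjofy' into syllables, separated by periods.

Nuclei (vowels): u, o, o, y → 4 syllables.
Between /u/ (V1) and /o/ (V2): /hv/ — longest licit onset from the right is /v/, leaving /h/ as coda.
Between /o/ (V2) and /o/ (V3): cluster /vhgj/ — the longest permitted-onset suffix is /gj/; onset = /gj/, preceding coda = /vh/.
Between /o/ (V3) and /y/ (V4): /f/ is a single consonant, so it becomes the next onset.

vjuh.vovh.gjo.fy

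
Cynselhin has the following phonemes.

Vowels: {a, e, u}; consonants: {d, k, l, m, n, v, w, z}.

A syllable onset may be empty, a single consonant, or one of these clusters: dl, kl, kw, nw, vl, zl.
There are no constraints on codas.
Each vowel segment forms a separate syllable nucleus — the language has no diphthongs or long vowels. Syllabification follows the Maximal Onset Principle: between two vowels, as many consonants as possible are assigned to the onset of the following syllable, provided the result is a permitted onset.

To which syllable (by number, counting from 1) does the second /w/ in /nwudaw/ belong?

2

Nuclei (vowels): u, a → 2 syllables.
Between /u/ (V1) and /a/ (V2): just /d/ — single C goes to the following onset.
Syllabification: nwu.daw.
The second /w/ is in the coda of syllable 2 (/daw/).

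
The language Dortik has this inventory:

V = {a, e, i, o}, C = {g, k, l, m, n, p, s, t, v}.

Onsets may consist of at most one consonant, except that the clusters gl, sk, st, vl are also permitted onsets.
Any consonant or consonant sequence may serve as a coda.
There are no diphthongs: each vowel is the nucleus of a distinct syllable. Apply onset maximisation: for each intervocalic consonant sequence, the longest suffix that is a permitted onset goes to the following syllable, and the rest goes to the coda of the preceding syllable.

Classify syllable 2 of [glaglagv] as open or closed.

closed

Nuclei (vowels): a, a → 2 syllables.
σ1/σ2 boundary: cluster /gl/ — /gl/ is itself a permitted onset, so the whole cluster goes right; preceding coda = ∅.
Result: gla.glagv.
Syllable 2 is /glagv/ with coda /gv/, so it is closed.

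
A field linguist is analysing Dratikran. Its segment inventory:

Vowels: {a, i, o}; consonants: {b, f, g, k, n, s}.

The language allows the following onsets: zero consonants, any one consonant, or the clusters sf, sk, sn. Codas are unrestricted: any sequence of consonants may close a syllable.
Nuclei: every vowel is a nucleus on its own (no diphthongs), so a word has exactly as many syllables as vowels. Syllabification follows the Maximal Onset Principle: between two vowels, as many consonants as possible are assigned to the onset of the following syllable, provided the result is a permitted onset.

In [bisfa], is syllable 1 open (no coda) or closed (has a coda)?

The vowels are i, a — 2 nuclei, so 2 syllables.
V1 /i/ – V2 /a/: /sf/ — entire cluster is a permitted onset → onset /sf/, coda ∅.
Syllabification: bi.sfa.
Syllable 1 is /bi/; it ends in its nucleus with no coda, so it is open.

open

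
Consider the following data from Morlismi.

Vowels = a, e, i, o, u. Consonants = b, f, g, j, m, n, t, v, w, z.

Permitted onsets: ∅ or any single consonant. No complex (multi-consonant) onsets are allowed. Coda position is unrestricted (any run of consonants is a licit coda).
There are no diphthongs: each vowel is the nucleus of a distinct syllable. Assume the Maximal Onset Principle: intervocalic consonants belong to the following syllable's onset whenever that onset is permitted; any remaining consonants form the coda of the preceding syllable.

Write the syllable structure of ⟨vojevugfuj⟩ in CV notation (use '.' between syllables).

CV.CV.CVC.CVC

The vowels are o, e, u, u — 4 nuclei, so 4 syllables.
/o…e/ gap (V1→V2): /j/ → onset of the next syllable (single consonants are always licit onsets).
/e…u/ gap (V2→V3): /v/ is a single consonant, so it becomes the next onset.
/u…u/ gap (V3→V4): cluster /gf/ — the longest permitted-onset suffix is /f/; onset = /f/, preceding coda = /g/.
Syllabification: vo.je.vug.fuj.
Mapping each syllable to C/V: /vo/ → CV, /je/ → CV, /vug/ → CVC, /fuj/ → CVC.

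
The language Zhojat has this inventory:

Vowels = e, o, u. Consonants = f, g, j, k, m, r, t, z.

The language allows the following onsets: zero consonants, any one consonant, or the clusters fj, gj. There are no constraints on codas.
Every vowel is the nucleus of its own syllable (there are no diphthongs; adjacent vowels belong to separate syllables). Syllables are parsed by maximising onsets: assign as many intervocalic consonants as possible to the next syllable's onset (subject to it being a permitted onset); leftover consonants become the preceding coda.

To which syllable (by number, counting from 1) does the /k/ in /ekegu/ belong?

Nuclei (vowels): e, e, u → 3 syllables.
V1 /e/ – V2 /e/: just /k/ — single C goes to the following onset.
V2 /e/ – V3 /u/: just /g/ — single C goes to the following onset.
So the parse is e.ke.gu.
The /k/ is in the onset of syllable 2 (/ke/).

2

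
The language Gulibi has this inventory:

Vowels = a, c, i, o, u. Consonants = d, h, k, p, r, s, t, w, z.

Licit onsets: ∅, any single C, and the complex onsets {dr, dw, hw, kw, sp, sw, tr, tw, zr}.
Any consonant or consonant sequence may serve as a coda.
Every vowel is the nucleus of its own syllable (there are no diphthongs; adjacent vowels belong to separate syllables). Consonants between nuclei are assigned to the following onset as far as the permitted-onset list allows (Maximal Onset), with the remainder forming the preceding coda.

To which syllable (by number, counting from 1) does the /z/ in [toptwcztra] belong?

2

Vowels present: o, c, a; each is a nucleus, giving 3 syllables.
Between /o/ (V1) and /c/ (V2): cluster /ptw/ — the longest permitted-onset suffix is /tw/; onset = /tw/, preceding coda = /p/.
Between /c/ (V2) and /a/ (V3): /ztr/ — longest licit onset from the right is /tr/, leaving /z/ as coda.
Syllabification: top.twcz.tra.
The /z/ is in the coda of syllable 2 (/twcz/).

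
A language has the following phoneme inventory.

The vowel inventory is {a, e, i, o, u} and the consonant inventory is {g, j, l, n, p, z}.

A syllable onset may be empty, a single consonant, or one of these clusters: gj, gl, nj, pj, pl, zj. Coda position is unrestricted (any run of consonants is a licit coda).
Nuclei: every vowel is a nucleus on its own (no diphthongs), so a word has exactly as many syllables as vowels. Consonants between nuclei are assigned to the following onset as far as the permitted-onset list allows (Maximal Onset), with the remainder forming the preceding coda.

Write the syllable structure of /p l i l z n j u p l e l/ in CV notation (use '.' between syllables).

The vowels are i, u, e — 3 nuclei, so 3 syllables.
Between /i/ (V1) and /u/ (V2): /lznj/ splits as /lz/ + /nj/ (/nj/ is the longest suffix that is a licit onset).
Between /u/ (V2) and /e/ (V3): /pl/ — entire cluster is a permitted onset → onset /pl/, coda ∅.
So the parse is plilz.nju.plel.
Mapping each syllable to C/V: /plilz/ → CCVCC, /nju/ → CCV, /plel/ → CCVC.

CCVCC.CCV.CCVC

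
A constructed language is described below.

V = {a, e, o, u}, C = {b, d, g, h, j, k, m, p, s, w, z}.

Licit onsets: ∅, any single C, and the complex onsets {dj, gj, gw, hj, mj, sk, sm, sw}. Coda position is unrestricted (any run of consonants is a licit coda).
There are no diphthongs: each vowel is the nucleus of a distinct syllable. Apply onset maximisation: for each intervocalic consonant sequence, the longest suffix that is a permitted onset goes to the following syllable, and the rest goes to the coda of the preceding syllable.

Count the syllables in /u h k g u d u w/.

3

Vowels present: u, u, u; each is a nucleus, giving 3 syllables.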